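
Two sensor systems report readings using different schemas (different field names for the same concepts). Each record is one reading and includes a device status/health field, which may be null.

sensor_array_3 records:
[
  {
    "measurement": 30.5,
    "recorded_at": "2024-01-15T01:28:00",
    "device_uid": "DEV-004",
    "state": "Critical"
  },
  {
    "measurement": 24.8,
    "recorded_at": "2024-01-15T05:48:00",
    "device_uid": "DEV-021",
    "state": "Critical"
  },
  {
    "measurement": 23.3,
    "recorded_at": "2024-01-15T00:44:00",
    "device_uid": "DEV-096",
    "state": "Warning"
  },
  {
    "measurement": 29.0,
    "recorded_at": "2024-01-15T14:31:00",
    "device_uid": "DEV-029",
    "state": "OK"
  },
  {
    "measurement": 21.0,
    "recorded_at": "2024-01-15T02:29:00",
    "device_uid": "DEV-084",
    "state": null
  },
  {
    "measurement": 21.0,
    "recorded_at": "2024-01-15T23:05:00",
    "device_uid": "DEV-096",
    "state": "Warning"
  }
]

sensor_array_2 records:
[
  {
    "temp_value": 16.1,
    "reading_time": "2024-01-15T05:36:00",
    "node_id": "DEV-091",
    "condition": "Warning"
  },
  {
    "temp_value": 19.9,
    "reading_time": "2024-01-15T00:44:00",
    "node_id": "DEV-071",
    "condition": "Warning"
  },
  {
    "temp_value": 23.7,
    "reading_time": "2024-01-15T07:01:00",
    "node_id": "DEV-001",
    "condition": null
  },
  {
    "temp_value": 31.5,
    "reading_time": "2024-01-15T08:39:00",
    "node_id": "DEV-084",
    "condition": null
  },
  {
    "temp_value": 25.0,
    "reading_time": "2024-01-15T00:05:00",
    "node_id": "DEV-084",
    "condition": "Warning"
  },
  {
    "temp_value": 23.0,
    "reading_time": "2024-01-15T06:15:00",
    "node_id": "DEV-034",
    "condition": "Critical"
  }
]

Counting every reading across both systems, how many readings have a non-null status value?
9

Schema mapping: "state" (sensor_array_3) = "condition" (sensor_array_2) = status

Non-null in sensor_array_3: 5
Non-null in sensor_array_2: 4

Total non-null: 5 + 4 = 9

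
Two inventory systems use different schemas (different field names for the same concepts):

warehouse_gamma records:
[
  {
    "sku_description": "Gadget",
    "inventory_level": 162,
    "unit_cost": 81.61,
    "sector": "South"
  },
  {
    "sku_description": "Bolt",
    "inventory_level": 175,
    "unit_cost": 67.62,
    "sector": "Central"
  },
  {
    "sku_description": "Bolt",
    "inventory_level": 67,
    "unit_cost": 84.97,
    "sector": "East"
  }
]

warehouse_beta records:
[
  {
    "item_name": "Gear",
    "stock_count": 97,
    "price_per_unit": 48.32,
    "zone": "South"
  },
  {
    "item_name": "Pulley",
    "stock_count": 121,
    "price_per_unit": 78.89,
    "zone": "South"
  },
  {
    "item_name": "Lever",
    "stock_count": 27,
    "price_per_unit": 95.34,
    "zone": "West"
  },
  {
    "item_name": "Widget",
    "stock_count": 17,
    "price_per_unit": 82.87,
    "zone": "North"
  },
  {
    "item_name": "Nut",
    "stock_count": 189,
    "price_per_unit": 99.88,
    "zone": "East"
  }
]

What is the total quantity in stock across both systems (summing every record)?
855

To reconcile these schemas, identify the field holding the quantity in stock in each system:
1. In warehouse_gamma it is "inventory_level"
2. In warehouse_beta it is "stock_count"

From warehouse_gamma: 162 + 175 + 67 = 404
From warehouse_beta: 97 + 121 + 27 + 17 + 189 = 451

Total: 404 + 451 = 855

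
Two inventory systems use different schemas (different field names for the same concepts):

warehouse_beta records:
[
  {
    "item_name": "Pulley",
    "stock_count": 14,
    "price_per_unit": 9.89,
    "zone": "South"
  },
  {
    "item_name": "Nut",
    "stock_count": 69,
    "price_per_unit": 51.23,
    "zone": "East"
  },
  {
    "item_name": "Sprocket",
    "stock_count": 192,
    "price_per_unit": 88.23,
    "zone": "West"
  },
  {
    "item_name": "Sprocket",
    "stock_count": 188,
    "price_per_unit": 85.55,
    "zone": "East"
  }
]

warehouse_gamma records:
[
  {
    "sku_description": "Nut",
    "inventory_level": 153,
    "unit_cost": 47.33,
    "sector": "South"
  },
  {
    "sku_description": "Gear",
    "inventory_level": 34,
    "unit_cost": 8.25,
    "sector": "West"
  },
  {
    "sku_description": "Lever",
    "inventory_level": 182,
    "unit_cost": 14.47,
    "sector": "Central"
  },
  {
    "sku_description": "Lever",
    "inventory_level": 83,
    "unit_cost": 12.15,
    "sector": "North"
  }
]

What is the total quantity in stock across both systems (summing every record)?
915

To reconcile these schemas, identify the field holding the quantity in stock in each system:
1. In warehouse_beta it is "stock_count"
2. In warehouse_gamma it is "inventory_level"

From warehouse_beta: 14 + 69 + 192 + 188 = 463
From warehouse_gamma: 153 + 34 + 182 + 83 = 452

Total: 463 + 452 = 915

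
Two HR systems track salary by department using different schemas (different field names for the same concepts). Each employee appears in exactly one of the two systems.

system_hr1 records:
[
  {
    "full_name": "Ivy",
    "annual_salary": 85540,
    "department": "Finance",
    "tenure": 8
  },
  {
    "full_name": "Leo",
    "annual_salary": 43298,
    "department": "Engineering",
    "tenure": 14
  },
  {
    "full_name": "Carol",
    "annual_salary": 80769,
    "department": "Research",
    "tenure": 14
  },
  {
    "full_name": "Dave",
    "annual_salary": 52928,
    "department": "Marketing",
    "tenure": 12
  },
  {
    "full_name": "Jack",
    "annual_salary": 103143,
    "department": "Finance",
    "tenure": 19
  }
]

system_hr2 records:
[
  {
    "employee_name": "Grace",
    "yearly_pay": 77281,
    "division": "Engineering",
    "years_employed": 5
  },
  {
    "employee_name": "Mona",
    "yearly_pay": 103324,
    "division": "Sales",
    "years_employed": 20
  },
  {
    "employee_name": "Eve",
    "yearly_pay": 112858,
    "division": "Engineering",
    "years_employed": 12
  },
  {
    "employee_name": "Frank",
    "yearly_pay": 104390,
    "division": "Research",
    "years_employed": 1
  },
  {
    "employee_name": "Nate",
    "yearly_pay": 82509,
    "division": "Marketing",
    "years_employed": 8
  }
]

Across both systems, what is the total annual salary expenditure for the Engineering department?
233437

Schema mappings:
- "department" (system_hr1) = "division" (system_hr2) = department
- "annual_salary" (system_hr1) = "yearly_pay" (system_hr2) = salary

Engineering salaries from system_hr1: 43298
Engineering salaries from system_hr2: 190139

Total: 43298 + 190139 = 233437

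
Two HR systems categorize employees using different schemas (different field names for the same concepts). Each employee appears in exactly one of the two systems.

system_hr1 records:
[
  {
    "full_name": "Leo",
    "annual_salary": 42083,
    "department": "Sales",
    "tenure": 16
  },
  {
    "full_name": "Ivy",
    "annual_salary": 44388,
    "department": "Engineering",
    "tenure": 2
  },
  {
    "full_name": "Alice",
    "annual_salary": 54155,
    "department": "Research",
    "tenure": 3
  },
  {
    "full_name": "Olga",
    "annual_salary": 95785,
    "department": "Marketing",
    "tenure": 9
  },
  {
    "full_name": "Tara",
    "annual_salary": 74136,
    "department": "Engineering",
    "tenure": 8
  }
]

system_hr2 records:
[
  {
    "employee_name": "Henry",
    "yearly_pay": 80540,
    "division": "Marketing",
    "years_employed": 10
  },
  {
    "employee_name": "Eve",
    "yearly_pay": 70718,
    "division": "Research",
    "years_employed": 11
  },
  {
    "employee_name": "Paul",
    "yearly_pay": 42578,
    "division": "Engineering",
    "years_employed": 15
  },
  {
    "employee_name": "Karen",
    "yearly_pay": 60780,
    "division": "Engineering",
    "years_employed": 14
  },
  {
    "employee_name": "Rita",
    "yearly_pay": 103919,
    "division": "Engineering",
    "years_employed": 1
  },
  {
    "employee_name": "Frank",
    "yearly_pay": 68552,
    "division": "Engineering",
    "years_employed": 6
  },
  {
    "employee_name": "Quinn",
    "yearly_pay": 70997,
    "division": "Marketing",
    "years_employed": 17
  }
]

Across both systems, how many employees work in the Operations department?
0

Schema mapping: "department" (system_hr1) = "division" (system_hr2) = department

Operations employees in system_hr1: 0
Operations employees in system_hr2: 0

Total in Operations: 0 + 0 = 0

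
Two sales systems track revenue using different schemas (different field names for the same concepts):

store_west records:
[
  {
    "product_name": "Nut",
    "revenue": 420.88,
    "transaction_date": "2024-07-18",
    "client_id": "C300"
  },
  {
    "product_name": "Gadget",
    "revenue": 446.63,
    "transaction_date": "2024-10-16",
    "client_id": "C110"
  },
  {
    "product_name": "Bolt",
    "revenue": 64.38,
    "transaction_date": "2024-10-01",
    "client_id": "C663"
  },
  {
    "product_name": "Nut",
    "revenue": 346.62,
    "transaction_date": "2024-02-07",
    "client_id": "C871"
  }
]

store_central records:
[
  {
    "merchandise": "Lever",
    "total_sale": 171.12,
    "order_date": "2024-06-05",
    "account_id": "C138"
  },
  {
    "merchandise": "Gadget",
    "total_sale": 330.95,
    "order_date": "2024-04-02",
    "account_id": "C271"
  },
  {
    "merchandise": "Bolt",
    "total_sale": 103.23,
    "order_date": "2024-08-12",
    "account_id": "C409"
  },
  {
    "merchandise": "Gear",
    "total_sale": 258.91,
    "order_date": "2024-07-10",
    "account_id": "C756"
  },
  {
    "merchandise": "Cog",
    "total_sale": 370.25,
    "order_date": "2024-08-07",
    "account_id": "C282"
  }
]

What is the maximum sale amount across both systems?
446.63

Reconcile: "revenue" (store_west) = "total_sale" (store_central) = sale amount

Maximum in store_west: 446.63
Maximum in store_central: 370.25

Overall maximum: max(446.63, 370.25) = 446.63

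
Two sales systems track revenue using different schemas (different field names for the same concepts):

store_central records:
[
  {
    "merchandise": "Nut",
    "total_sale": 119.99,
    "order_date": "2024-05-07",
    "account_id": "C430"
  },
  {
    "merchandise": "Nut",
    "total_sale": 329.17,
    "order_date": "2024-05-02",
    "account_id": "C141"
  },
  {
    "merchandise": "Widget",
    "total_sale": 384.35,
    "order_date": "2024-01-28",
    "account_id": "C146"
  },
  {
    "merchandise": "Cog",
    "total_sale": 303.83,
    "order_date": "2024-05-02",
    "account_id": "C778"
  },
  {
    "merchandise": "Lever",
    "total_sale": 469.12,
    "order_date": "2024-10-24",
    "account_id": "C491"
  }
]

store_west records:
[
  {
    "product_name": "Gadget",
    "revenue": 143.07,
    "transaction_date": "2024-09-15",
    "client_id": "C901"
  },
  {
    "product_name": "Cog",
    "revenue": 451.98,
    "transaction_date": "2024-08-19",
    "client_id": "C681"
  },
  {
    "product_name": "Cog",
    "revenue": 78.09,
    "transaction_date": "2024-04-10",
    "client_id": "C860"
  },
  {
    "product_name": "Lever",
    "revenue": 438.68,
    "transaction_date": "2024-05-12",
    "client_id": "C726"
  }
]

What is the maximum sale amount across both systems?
469.12

Reconcile: "total_sale" (store_central) = "revenue" (store_west) = sale amount

Maximum in store_central: 469.12
Maximum in store_west: 451.98

Overall maximum: max(469.12, 451.98) = 469.12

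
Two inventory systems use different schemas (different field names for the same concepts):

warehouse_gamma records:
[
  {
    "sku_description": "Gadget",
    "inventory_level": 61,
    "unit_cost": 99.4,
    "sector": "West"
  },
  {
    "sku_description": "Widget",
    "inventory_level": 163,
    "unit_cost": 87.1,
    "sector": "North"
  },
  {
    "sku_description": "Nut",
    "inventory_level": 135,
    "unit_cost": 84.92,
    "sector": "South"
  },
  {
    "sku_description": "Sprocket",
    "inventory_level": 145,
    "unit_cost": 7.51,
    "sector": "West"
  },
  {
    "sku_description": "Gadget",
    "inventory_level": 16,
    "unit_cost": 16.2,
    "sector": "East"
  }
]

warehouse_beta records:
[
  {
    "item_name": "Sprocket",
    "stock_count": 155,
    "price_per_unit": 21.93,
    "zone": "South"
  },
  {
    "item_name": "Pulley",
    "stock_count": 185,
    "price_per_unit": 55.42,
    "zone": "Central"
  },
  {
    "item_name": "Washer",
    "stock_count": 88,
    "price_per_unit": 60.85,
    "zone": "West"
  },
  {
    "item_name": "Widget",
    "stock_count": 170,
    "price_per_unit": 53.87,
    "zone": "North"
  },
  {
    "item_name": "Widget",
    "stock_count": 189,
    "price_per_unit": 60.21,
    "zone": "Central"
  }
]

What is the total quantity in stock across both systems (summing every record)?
1307

To reconcile these schemas, identify the field holding the quantity in stock in each system:
1. In warehouse_gamma it is "inventory_level"
2. In warehouse_beta it is "stock_count"

From warehouse_gamma: 61 + 163 + 135 + 145 + 16 = 520
From warehouse_beta: 155 + 185 + 88 + 170 + 189 = 787

Total: 520 + 787 = 1307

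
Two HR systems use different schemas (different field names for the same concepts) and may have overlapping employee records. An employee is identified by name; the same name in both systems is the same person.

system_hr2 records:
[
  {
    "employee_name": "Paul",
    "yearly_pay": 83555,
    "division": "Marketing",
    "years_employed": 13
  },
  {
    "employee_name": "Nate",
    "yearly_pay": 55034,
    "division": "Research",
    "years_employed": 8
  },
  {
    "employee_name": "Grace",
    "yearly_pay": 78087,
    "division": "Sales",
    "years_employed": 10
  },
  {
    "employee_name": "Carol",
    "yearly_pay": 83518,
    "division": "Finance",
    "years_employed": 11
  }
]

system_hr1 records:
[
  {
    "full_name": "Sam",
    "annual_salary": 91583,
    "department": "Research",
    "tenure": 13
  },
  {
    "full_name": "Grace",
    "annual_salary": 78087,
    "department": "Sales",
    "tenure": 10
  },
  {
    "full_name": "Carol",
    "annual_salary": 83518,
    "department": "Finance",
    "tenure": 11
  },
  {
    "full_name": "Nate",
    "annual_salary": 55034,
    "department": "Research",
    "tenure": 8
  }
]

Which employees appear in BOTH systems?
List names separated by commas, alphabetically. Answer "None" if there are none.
Carol, Grace, Nate

Schema mapping: "employee_name" (system_hr2) = "full_name" (system_hr1) = employee name

Names in system_hr2: ['Carol', 'Grace', 'Nate', 'Paul']
Names in system_hr1: ['Carol', 'Grace', 'Nate', 'Sam']

Intersection: ['Carol', 'Grace', 'Nate']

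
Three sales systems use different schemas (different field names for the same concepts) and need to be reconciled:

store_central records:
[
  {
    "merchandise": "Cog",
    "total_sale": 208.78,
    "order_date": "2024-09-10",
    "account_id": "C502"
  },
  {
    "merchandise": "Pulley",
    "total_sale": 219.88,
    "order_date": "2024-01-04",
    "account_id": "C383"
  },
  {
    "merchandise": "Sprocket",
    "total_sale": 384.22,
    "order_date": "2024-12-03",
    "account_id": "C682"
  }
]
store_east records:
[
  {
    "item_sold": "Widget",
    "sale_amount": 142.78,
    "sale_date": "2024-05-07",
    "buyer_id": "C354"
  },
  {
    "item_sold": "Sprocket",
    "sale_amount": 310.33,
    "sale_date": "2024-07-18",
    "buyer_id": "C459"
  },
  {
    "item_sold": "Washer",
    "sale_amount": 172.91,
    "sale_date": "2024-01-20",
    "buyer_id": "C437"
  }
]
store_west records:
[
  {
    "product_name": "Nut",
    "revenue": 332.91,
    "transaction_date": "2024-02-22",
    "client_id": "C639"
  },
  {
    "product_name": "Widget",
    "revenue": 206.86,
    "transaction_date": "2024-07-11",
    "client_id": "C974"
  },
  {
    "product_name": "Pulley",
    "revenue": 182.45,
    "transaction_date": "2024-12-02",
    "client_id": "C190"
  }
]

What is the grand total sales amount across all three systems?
2161.12

Schema reconciliation - all amount fields map to sale amount:

store_central (total_sale): 812.88
store_east (sale_amount): 626.02
store_west (revenue): 722.22

Grand total: 2161.12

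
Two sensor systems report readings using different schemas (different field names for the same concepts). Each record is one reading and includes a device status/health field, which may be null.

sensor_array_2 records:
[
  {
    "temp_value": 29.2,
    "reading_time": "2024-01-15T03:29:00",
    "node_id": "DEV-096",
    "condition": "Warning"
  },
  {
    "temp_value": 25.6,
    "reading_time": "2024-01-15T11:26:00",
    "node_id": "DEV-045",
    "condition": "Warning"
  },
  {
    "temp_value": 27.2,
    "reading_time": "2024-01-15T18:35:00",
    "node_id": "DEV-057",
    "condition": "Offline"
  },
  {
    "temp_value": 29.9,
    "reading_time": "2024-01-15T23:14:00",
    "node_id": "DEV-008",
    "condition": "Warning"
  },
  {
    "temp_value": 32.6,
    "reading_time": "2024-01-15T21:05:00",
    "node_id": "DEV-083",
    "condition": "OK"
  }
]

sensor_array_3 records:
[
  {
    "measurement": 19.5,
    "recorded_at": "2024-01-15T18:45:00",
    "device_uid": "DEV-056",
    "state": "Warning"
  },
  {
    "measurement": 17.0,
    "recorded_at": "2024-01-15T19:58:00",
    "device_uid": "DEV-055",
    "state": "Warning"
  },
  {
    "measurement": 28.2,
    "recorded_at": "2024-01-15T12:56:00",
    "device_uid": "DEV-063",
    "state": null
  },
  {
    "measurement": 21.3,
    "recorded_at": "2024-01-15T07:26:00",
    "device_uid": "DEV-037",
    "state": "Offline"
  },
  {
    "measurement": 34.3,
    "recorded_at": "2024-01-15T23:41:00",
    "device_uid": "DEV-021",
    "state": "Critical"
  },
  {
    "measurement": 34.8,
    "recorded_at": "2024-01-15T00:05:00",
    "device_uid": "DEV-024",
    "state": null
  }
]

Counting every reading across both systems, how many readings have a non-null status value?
9

Schema mapping: "condition" (sensor_array_2) = "state" (sensor_array_3) = status

Non-null in sensor_array_2: 5
Non-null in sensor_array_3: 4

Total non-null: 5 + 4 = 9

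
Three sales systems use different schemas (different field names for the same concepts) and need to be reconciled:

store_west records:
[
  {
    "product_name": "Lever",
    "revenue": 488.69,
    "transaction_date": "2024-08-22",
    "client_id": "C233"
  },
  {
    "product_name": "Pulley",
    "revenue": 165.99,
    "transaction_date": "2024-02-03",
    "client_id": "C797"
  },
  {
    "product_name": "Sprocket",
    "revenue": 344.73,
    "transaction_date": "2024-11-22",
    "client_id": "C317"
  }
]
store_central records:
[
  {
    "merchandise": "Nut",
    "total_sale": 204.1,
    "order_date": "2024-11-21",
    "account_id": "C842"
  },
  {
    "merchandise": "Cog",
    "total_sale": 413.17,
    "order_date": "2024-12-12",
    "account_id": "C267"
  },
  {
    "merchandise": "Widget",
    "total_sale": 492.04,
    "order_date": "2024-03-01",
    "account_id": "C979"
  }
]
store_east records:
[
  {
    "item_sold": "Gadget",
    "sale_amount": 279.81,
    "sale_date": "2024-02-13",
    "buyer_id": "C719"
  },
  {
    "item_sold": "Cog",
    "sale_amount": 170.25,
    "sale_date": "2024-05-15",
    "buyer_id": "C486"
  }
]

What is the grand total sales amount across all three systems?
2558.78

Schema reconciliation - all amount fields map to sale amount:

store_west (revenue): 999.41
store_central (total_sale): 1109.31
store_east (sale_amount): 450.06

Grand total: 2558.78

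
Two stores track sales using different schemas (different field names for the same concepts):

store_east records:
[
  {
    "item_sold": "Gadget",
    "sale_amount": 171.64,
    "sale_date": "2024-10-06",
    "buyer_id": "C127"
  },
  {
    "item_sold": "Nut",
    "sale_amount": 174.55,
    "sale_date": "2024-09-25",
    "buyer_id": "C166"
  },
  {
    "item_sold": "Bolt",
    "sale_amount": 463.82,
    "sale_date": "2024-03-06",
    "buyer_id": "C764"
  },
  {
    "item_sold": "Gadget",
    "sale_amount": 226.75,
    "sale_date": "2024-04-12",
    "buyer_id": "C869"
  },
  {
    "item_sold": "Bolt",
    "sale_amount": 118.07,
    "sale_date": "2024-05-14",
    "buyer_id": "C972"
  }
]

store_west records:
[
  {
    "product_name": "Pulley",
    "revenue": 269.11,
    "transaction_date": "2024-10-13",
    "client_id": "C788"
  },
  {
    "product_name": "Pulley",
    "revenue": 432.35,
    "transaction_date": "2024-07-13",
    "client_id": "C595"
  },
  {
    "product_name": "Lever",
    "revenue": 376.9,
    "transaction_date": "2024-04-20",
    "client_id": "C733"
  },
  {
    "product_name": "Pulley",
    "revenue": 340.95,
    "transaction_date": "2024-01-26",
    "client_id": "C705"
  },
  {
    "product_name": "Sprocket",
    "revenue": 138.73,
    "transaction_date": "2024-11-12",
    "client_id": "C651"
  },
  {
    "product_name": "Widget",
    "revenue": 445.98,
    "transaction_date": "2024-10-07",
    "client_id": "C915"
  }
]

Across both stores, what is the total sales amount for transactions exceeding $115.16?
3158.85

Schema mapping: "sale_amount" (store_east) = "revenue" (store_west) = sale amount

Sum of sales > $115.16 in store_east: 1154.83
Sum of sales > $115.16 in store_west: 2004.02

Total: 1154.83 + 2004.02 = 3158.85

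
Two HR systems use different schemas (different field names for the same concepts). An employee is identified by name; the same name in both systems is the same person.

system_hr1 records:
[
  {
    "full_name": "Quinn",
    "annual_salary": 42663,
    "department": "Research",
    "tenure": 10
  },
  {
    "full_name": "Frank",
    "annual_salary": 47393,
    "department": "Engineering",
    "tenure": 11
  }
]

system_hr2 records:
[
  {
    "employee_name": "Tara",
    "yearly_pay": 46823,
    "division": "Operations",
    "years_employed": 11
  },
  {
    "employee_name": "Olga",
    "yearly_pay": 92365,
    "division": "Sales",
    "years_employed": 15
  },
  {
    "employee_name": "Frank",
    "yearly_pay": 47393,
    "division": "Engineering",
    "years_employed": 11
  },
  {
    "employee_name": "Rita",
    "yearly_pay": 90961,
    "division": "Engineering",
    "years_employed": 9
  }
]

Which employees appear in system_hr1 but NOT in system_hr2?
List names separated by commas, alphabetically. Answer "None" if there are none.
Quinn

Schema mapping: "full_name" (system_hr1) = "employee_name" (system_hr2) = employee name

Names in system_hr1: ['Frank', 'Quinn']
Names in system_hr2: ['Frank', 'Olga', 'Rita', 'Tara']

In system_hr1 but not system_hr2: ['Quinn']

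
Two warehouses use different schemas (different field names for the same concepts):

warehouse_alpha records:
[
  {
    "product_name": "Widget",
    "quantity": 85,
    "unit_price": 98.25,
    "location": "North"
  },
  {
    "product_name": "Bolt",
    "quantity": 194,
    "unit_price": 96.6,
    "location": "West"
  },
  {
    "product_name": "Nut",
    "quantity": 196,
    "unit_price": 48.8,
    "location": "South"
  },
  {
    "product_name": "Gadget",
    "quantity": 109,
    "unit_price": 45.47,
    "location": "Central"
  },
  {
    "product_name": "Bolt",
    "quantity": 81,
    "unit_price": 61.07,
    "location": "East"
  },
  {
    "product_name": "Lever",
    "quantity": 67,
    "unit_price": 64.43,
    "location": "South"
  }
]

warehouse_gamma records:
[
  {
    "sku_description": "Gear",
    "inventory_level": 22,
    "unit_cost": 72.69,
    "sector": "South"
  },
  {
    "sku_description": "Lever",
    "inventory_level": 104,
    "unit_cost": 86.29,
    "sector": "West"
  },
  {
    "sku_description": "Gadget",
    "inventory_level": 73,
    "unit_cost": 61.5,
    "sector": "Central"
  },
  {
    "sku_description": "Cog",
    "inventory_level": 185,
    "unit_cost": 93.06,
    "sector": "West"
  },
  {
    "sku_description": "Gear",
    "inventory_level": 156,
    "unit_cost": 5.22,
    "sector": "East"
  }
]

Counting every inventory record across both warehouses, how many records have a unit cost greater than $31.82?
10

Schema mapping: "unit_price" (warehouse_alpha) = "unit_cost" (warehouse_gamma) = unit cost

Records > $31.82 in warehouse_alpha: 6
Records > $31.82 in warehouse_gamma: 4

Total count: 6 + 4 = 10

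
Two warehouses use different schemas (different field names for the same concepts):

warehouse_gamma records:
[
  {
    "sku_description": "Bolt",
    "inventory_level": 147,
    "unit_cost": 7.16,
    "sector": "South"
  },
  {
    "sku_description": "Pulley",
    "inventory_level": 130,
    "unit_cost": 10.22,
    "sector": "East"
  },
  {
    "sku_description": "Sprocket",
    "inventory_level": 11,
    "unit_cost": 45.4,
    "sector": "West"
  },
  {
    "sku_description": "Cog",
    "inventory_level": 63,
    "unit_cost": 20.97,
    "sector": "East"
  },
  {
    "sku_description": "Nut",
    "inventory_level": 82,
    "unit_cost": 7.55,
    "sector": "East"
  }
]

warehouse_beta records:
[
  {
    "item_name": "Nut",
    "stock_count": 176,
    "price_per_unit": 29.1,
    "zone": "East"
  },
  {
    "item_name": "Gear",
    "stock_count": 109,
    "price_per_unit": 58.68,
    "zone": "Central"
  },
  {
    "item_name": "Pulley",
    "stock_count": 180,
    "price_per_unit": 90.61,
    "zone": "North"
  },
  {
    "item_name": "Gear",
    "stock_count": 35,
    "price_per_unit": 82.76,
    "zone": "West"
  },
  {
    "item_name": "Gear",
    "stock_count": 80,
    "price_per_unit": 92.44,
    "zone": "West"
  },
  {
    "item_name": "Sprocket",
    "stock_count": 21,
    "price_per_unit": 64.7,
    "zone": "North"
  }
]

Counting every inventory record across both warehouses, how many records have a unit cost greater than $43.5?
6

Schema mapping: "unit_cost" (warehouse_gamma) = "price_per_unit" (warehouse_beta) = unit cost

Records > $43.5 in warehouse_gamma: 1
Records > $43.5 in warehouse_beta: 5

Total count: 1 + 5 = 6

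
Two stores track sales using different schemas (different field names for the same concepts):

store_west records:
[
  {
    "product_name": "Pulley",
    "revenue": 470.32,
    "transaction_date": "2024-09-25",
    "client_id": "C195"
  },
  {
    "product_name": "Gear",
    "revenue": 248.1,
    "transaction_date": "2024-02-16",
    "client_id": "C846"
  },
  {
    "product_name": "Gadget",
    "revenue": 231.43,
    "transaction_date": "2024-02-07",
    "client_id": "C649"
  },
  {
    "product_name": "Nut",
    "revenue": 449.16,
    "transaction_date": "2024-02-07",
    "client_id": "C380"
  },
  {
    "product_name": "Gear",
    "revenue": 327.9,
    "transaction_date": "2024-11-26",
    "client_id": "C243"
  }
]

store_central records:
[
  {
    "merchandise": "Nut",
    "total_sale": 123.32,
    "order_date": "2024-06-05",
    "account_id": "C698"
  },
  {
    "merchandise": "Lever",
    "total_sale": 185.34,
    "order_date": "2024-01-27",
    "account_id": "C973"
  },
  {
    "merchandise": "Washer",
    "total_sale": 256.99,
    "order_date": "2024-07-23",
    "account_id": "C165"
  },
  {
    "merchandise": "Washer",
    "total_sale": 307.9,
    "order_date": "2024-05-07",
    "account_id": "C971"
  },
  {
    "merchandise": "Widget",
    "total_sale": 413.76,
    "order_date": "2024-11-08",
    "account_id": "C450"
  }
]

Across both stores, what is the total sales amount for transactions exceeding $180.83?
2890.9

Schema mapping: "revenue" (store_west) = "total_sale" (store_central) = sale amount

Sum of sales > $180.83 in store_west: 1726.91
Sum of sales > $180.83 in store_central: 1163.99

Total: 1726.91 + 1163.99 = 2890.9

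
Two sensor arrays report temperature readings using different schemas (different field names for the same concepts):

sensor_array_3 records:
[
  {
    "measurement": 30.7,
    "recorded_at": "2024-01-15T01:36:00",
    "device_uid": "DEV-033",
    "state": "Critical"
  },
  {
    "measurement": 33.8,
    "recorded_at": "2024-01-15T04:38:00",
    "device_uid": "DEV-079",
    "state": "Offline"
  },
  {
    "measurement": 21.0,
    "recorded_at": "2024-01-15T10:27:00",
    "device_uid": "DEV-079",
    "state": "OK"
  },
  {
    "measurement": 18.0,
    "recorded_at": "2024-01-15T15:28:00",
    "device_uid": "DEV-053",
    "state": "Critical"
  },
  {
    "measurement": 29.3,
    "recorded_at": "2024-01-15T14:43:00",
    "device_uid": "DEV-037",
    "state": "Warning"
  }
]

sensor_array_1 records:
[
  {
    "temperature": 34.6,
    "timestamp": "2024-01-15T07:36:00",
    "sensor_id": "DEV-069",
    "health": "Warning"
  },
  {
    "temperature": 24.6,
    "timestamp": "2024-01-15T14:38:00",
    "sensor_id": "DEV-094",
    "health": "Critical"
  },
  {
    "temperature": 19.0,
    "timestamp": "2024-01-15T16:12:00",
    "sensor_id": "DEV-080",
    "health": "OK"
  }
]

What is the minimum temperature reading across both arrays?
18.0

Schema mapping: "measurement" (sensor_array_3) = "temperature" (sensor_array_1) = temperature reading

Minimum in sensor_array_3: 18.0
Minimum in sensor_array_1: 19.0

Overall minimum: min(18.0, 19.0) = 18.0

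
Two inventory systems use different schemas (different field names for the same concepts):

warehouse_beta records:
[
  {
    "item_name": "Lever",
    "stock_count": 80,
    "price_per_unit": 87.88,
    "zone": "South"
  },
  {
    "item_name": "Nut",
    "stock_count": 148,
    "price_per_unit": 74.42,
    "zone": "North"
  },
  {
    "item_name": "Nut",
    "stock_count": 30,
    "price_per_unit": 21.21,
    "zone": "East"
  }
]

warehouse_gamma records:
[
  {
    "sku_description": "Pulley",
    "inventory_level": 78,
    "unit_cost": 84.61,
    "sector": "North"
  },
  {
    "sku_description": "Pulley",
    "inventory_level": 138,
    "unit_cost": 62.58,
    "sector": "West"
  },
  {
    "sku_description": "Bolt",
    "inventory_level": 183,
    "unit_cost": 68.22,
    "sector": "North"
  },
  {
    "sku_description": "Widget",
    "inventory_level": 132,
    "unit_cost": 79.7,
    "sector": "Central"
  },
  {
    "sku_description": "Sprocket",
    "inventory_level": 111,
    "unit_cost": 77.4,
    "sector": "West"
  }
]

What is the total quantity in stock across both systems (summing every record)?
900

To reconcile these schemas, identify the field holding the quantity in stock in each system:
1. In warehouse_beta it is "stock_count"
2. In warehouse_gamma it is "inventory_level"

From warehouse_beta: 80 + 148 + 30 = 258
From warehouse_gamma: 78 + 138 + 183 + 132 + 111 = 642

Total: 258 + 642 = 900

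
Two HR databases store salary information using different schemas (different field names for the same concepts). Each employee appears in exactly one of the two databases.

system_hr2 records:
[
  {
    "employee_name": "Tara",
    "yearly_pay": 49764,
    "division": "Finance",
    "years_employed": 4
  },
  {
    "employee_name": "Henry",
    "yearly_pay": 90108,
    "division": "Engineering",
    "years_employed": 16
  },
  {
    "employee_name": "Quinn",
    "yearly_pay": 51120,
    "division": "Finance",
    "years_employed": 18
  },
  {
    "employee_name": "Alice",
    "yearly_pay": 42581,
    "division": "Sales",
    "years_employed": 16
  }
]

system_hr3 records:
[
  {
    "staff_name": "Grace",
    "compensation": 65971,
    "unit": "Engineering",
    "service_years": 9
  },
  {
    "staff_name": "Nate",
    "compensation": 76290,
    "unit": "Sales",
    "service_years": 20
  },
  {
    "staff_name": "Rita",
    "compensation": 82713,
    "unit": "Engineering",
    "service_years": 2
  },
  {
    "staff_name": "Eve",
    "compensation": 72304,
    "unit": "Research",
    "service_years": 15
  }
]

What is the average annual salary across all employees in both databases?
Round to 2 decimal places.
66356.38

Schema mapping: "yearly_pay" (system_hr2) = "compensation" (system_hr3) = annual salary

All salaries: [49764, 90108, 51120, 42581, 65971, 76290, 82713, 72304]
Sum: 530851
Count: 8
Average: 530851 / 8 = 66356.38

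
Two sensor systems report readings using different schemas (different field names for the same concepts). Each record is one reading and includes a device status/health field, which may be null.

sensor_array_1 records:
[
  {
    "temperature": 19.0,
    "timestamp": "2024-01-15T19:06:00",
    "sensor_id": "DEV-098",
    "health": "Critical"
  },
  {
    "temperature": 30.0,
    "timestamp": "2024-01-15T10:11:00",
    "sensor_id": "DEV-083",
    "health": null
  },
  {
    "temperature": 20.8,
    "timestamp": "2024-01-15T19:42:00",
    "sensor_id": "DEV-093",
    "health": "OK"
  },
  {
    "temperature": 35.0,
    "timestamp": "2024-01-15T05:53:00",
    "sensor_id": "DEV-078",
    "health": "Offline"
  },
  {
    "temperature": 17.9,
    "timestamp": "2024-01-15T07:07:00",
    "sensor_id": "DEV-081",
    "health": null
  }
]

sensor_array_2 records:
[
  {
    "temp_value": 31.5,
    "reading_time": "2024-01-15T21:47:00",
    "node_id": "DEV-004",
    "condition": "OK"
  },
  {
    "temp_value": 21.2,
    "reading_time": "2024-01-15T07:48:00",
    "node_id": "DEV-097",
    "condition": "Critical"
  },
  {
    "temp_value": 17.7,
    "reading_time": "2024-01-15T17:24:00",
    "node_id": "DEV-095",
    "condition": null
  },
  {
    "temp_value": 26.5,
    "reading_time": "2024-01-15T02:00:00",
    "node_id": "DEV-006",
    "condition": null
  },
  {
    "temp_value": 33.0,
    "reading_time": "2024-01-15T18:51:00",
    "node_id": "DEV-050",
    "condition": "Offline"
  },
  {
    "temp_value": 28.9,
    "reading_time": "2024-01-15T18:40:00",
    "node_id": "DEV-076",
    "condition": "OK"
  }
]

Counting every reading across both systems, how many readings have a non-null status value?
7

Schema mapping: "health" (sensor_array_1) = "condition" (sensor_array_2) = status

Non-null in sensor_array_1: 3
Non-null in sensor_array_2: 4

Total non-null: 3 + 4 = 7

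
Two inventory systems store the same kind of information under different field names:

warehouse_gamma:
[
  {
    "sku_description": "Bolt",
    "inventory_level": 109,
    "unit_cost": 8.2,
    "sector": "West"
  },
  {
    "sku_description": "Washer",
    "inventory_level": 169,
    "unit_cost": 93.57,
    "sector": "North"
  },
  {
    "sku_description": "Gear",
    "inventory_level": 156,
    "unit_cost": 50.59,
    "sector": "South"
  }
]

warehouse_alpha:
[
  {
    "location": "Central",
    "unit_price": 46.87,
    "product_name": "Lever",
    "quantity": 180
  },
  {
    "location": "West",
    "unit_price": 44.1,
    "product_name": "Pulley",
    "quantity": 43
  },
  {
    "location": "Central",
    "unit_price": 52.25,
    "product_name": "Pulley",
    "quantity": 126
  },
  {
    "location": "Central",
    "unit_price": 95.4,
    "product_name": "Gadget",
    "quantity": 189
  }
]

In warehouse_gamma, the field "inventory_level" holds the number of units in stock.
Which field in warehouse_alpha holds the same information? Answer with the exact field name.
quantity

In warehouse_gamma, "inventory_level" holds the number of units in stock.
The fields in warehouse_alpha are: "location", "unit_price", "product_name", "quantity".
"quantity" is the match: the name refers to the same concept and its values are whole-number counts (e.g. 180, 43).
The other fields ("location", "unit_price", "product_name") hold different kinds of data.

So "inventory_level" in warehouse_gamma corresponds to "quantity" in warehouse_alpha.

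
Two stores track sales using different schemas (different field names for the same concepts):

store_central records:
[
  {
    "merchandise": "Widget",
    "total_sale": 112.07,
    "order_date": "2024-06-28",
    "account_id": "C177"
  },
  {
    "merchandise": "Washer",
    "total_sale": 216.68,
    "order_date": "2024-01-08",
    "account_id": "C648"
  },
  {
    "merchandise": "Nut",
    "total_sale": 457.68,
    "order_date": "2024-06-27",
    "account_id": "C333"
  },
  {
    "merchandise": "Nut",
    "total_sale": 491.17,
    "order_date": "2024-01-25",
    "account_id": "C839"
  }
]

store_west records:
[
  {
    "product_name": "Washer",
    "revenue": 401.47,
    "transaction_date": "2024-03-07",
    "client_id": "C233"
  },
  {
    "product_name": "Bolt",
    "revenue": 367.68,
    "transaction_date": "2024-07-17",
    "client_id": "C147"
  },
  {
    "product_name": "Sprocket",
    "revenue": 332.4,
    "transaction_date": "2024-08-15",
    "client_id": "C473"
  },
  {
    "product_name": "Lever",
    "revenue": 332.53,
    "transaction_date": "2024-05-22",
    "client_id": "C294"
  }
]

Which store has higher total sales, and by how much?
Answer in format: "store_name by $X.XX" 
store_west by $156.48

Schema mapping: "total_sale" (store_central) = "revenue" (store_west) = sale amount

Total for store_central: 1277.60
Total for store_west: 1434.08

Difference: |1277.60 - 1434.08| = 156.48
store_west has higher sales by $156.48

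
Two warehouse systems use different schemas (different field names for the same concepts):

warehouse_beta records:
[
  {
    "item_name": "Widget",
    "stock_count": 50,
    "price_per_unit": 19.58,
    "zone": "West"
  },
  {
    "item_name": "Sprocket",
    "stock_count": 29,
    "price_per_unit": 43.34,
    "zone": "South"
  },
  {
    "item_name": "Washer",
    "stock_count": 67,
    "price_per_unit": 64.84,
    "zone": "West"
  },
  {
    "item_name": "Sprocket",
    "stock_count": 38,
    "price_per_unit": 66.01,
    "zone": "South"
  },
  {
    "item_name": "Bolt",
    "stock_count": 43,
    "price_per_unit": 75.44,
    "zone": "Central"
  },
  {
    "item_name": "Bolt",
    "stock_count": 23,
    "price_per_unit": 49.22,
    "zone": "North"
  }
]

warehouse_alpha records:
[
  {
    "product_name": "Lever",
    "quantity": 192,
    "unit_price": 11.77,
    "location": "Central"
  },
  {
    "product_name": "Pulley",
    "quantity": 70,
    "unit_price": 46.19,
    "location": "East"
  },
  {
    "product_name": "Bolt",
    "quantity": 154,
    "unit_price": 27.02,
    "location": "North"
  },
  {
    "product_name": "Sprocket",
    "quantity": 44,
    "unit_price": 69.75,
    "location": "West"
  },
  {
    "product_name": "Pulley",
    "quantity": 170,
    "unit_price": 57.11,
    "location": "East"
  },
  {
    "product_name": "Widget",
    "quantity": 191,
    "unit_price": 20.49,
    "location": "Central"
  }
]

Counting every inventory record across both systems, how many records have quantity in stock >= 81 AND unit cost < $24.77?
2

Schema mappings:
- "stock_count" (warehouse_beta) = "quantity" (warehouse_alpha) = quantity
- "price_per_unit" (warehouse_beta) = "unit_price" (warehouse_alpha) = unit cost

Records meeting both conditions in warehouse_beta: 0
Records meeting both conditions in warehouse_alpha: 2

Total: 0 + 2 = 2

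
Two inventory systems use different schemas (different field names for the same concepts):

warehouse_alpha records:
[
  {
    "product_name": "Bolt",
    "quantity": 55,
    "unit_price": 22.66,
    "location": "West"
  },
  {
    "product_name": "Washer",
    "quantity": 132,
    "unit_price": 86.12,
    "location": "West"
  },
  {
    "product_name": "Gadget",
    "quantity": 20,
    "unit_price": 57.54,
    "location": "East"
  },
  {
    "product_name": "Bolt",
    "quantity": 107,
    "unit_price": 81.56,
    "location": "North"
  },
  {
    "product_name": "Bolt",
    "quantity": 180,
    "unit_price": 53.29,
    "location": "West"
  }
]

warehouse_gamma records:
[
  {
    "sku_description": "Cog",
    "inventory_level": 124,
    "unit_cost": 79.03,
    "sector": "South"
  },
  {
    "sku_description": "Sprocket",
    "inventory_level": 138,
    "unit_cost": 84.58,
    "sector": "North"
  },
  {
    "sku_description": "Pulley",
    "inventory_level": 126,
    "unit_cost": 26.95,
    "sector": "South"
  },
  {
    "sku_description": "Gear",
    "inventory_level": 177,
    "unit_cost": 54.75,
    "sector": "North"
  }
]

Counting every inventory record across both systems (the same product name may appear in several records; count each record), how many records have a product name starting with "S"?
1

Schema mapping: "product_name" (warehouse_alpha) = "sku_description" (warehouse_gamma) = product name

Records with product name starting with "S" in warehouse_alpha: 0
Records with product name starting with "S" in warehouse_gamma: 1

Total: 0 + 1 = 1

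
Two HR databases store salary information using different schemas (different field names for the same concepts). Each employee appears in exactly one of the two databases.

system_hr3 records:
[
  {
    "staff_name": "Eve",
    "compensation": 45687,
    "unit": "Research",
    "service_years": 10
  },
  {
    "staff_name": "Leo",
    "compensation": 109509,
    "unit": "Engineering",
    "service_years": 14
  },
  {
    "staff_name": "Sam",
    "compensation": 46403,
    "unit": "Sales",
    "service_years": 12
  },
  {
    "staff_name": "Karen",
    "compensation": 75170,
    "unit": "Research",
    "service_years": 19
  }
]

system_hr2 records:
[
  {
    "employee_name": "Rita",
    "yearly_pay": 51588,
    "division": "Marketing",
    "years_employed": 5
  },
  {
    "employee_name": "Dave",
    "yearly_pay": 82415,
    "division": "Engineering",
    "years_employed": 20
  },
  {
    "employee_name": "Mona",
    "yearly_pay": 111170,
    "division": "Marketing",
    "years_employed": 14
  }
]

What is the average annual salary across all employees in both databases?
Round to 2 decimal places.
74563.14

Schema mapping: "compensation" (system_hr3) = "yearly_pay" (system_hr2) = annual salary

All salaries: [45687, 109509, 46403, 75170, 51588, 82415, 111170]
Sum: 521942
Count: 7
Average: 521942 / 7 = 74563.14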